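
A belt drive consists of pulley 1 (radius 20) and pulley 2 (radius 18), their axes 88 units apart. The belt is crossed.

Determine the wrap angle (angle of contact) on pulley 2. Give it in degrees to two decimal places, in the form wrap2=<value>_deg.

crossed belt: β = asin((r1+r2)/C) = asin(38/88) = 25.5830°
wrap1 = wrap2 = π + 2β = 231.1660°

wrap2=231.17_deg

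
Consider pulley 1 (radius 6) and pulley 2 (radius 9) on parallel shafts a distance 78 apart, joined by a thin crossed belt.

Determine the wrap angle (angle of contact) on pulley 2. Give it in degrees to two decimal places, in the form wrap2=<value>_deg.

crossed belt: β = asin((r1+r2)/C) = asin(15/78) = 11.0875°
wrap1 = wrap2 = π + 2β = 202.1750°

wrap2=202.17_deg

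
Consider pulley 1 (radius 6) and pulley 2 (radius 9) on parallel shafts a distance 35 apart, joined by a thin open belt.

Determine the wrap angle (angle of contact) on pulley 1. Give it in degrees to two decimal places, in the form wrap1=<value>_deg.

wrap1=170.17_deg

open belt: β = asin((r2−r1)/C) = asin(3/35) = 4.9171°
wrap1 = π − 2β = 170.1658°
wrap2 = π + 2β = 189.8342°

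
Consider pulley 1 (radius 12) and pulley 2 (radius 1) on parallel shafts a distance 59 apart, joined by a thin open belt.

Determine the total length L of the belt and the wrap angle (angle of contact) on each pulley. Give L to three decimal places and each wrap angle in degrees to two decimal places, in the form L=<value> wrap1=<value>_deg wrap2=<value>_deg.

open belt: β = asin((r2−r1)/C) = asin(-11/59) = -10.7451°
wrap1 = π − 2β = 201.4903°
wrap2 = π + 2β = 158.5097°
tangent length = C·cosβ = 57.9655
L = r1·wrap1 + r2·wrap2 + 2·C·cosβ = 12·3.5167 + 1·2.7665 + 2·57.9655 = 160.8976

L=160.898 wrap1=201.49_deg wrap2=158.51_deg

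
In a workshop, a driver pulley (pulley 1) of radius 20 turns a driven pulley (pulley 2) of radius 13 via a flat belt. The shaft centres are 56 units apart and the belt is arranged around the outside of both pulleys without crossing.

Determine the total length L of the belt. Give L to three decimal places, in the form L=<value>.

open belt: β = asin((r2−r1)/C) = asin(-7/56) = -7.1808°
wrap1 = π − 2β = 194.3615°
wrap2 = π + 2β = 165.6385°
tangent length = C·cosβ = 55.5608
L = r1·wrap1 + r2·wrap2 + 2·C·cosβ = 20·3.3922 + 13·2.8909 + 2·55.5608 = 216.5487

L=216.549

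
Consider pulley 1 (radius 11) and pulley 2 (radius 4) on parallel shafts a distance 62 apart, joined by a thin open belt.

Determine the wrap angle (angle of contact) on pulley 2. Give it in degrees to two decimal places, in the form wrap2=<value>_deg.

wrap2=167.03_deg

open belt: β = asin((r2−r1)/C) = asin(-7/62) = -6.4827°
wrap1 = π − 2β = 192.9654°
wrap2 = π + 2β = 167.0346°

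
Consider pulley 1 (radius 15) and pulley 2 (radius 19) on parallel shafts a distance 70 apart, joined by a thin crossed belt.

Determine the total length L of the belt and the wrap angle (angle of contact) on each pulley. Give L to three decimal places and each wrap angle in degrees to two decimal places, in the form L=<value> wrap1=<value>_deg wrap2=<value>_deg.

crossed belt: β = asin((r1+r2)/C) = asin(34/70) = 29.0593°
wrap1 = wrap2 = π + 2β = 238.1186°
tangent length = C·cosβ = 61.1882
L = (r1+r2)·wrap + 2·C·cosβ = 34·4.1560 + 2·61.1882 = 263.6789

L=263.679 wrap1=238.12_deg wrap2=238.12_deg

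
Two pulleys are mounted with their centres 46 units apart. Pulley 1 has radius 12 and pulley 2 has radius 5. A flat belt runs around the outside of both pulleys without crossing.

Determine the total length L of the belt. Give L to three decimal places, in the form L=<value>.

open belt: β = asin((r2−r1)/C) = asin(-7/46) = -8.7529°
wrap1 = π − 2β = 197.5059°
wrap2 = π + 2β = 162.4941°
tangent length = C·cosβ = 45.4643
L = r1·wrap1 + r2·wrap2 + 2·C·cosβ = 12·3.4471 + 5·2.8361 + 2·45.4643 = 146.4744

L=146.474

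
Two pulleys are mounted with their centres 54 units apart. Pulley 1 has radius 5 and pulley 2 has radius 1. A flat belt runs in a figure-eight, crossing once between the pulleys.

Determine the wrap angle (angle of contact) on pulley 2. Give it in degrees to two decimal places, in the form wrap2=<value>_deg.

wrap2=192.76_deg

crossed belt: β = asin((r1+r2)/C) = asin(6/54) = 6.3794°
wrap1 = wrap2 = π + 2β = 192.7587°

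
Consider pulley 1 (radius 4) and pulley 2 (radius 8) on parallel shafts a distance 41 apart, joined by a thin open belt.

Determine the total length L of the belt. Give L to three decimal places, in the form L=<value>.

L=120.090

open belt: β = asin((r2−r1)/C) = asin(4/41) = 5.5987°
wrap1 = π − 2β = 168.8025°
wrap2 = π + 2β = 191.1975°
tangent length = C·cosβ = 40.8044
L = r1·wrap1 + r2·wrap2 + 2·C·cosβ = 4·2.9462 + 8·3.3370 + 2·40.8044 = 120.0897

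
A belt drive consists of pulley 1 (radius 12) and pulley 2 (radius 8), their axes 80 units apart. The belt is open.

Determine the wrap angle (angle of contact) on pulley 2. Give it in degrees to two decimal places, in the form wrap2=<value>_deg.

wrap2=174.27_deg

open belt: β = asin((r2−r1)/C) = asin(-4/80) = -2.8660°
wrap1 = π − 2β = 185.7320°
wrap2 = π + 2β = 174.2680°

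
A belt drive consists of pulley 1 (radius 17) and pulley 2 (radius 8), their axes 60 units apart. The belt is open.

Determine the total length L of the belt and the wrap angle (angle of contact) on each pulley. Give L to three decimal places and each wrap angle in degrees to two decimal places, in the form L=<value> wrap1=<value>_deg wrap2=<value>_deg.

open belt: β = asin((r2−r1)/C) = asin(-9/60) = -8.6269°
wrap1 = π − 2β = 197.2539°
wrap2 = π + 2β = 162.7461°
tangent length = C·cosβ = 59.3212
L = r1·wrap1 + r2·wrap2 + 2·C·cosβ = 17·3.4427 + 8·2.8405 + 2·59.3212 = 199.8924

L=199.892 wrap1=197.25_deg wrap2=162.75_deg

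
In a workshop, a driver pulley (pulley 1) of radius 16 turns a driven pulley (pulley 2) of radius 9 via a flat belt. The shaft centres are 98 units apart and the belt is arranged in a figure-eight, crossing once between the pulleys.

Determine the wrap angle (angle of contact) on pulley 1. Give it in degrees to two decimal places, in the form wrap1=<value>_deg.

crossed belt: β = asin((r1+r2)/C) = asin(25/98) = 14.7796°
wrap1 = wrap2 = π + 2β = 209.5593°

wrap1=209.56_deg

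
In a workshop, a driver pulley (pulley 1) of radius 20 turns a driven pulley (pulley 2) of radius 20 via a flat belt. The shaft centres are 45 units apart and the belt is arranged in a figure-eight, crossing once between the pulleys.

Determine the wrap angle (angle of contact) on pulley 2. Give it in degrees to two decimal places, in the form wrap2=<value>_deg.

crossed belt: β = asin((r1+r2)/C) = asin(40/45) = 62.7340°
wrap1 = wrap2 = π + 2β = 305.4679°

wrap2=305.47_deg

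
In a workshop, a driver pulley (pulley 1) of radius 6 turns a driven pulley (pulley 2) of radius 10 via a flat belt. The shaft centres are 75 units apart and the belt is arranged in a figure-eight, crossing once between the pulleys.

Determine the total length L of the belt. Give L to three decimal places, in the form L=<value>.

crossed belt: β = asin((r1+r2)/C) = asin(16/75) = 12.3178°
wrap1 = wrap2 = π + 2β = 204.6355°
tangent length = C·cosβ = 73.2735
L = (r1+r2)·wrap + 2·C·cosβ = 16·3.5716 + 2·73.2735 = 203.6919

L=203.692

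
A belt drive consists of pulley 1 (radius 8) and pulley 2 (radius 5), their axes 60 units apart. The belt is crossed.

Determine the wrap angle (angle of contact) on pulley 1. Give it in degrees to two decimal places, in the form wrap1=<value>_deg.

crossed belt: β = asin((r1+r2)/C) = asin(13/60) = 12.5133°
wrap1 = wrap2 = π + 2β = 205.0267°

wrap1=205.03_deg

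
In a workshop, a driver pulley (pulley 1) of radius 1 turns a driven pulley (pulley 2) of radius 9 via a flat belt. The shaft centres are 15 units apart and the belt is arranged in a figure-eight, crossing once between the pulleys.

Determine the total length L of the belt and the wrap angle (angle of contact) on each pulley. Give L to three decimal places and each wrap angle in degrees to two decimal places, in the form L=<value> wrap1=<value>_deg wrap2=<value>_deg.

crossed belt: β = asin((r1+r2)/C) = asin(10/15) = 41.8103°
wrap1 = wrap2 = π + 2β = 263.6206°
tangent length = C·cosβ = 11.1803
L = (r1+r2)·wrap + 2·C·cosβ = 10·4.6010 + 2·11.1803 = 68.3712

L=68.371 wrap1=263.62_deg wrap2=263.62_deg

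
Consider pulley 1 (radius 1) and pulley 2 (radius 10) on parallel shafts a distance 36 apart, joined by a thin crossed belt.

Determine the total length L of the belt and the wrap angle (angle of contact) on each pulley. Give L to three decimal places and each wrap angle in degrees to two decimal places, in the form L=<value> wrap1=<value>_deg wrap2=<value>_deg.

crossed belt: β = asin((r1+r2)/C) = asin(11/36) = 17.7916°
wrap1 = wrap2 = π + 2β = 215.5832°
tangent length = C·cosβ = 34.2783
L = (r1+r2)·wrap + 2·C·cosβ = 11·3.7626 + 2·34.2783 = 109.9455

L=109.946 wrap1=215.58_deg wrap2=215.58_deg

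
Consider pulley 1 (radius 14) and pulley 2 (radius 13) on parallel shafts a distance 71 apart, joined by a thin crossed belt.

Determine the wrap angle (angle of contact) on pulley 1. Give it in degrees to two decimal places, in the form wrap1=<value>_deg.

crossed belt: β = asin((r1+r2)/C) = asin(27/71) = 22.3511°
wrap1 = wrap2 = π + 2β = 224.7023°

wrap1=224.70_deg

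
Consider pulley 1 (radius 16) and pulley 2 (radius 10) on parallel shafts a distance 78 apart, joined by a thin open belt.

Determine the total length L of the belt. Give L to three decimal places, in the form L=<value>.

open belt: β = asin((r2−r1)/C) = asin(-6/78) = -4.4117°
wrap1 = π − 2β = 188.8235°
wrap2 = π + 2β = 171.1765°
tangent length = C·cosβ = 77.7689
L = r1·wrap1 + r2·wrap2 + 2·C·cosβ = 16·3.2956 + 10·2.9876 + 2·77.7689 = 238.1432

L=238.143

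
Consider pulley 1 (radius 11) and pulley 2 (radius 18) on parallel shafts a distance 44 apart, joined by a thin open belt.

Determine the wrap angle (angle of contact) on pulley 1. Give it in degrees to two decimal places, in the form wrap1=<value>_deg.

open belt: β = asin((r2−r1)/C) = asin(7/44) = 9.1541°
wrap1 = π − 2β = 161.6917°
wrap2 = π + 2β = 198.3083°

wrap1=161.69_deg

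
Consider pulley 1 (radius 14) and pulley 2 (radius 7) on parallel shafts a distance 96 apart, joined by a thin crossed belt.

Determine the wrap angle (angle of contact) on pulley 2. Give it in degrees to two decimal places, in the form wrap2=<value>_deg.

wrap2=205.27_deg

crossed belt: β = asin((r1+r2)/C) = asin(21/96) = 12.6356°
wrap1 = wrap2 = π + 2β = 205.2713°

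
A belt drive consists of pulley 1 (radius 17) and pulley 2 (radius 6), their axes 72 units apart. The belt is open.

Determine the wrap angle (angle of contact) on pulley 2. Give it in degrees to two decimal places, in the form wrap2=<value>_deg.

open belt: β = asin((r2−r1)/C) = asin(-11/72) = -8.7879°
wrap1 = π − 2β = 197.5759°
wrap2 = π + 2β = 162.4241°

wrap2=162.42_deg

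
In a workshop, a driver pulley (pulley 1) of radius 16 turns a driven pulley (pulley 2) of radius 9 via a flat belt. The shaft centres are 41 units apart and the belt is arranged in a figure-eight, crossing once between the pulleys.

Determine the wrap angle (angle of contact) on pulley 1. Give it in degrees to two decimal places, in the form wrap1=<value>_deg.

crossed belt: β = asin((r1+r2)/C) = asin(25/41) = 37.5719°
wrap1 = wrap2 = π + 2β = 255.1437°

wrap1=255.14_deg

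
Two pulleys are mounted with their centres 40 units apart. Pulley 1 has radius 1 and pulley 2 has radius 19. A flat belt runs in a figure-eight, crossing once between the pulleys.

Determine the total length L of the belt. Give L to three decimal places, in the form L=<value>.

crossed belt: β = asin((r1+r2)/C) = asin(20/40) = 30.0000°
wrap1 = wrap2 = π + 2β = 240.0000°
tangent length = C·cosβ = 34.6410
L = (r1+r2)·wrap + 2·C·cosβ = 20·4.1888 + 2·34.6410 = 153.0578

L=153.058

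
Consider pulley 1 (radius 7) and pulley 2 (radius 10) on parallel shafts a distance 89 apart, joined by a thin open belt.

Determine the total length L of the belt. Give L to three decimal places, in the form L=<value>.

open belt: β = asin((r2−r1)/C) = asin(3/89) = 1.9317°
wrap1 = π − 2β = 176.1366°
wrap2 = π + 2β = 183.8634°
tangent length = C·cosβ = 88.9494
L = r1·wrap1 + r2·wrap2 + 2·C·cosβ = 7·3.0742 + 10·3.2090 + 2·88.9494 = 231.5082

L=231.508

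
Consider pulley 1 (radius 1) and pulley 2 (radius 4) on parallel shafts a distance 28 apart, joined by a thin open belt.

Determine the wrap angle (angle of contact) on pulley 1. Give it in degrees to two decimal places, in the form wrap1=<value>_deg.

wrap1=167.70_deg

open belt: β = asin((r2−r1)/C) = asin(3/28) = 6.1506°
wrap1 = π − 2β = 167.6987°
wrap2 = π + 2β = 192.3013°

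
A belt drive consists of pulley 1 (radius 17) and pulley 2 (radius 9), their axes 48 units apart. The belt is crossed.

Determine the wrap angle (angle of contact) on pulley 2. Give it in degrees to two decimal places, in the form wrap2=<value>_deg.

crossed belt: β = asin((r1+r2)/C) = asin(26/48) = 32.7972°
wrap1 = wrap2 = π + 2β = 245.5943°

wrap2=245.59_deg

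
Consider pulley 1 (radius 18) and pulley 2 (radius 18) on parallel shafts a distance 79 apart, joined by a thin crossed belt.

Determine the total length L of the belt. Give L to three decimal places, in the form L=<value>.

crossed belt: β = asin((r1+r2)/C) = asin(36/79) = 27.1097°
wrap1 = wrap2 = π + 2β = 234.2195°
tangent length = C·cosβ = 70.3207
L = (r1+r2)·wrap + 2·C·cosβ = 36·4.0879 + 2·70.3207 = 287.8058

L=287.806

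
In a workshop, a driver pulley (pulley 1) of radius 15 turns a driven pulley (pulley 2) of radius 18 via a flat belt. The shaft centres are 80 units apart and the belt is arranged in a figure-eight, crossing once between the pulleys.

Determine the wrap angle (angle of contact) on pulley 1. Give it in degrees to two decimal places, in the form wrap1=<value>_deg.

wrap1=228.72_deg

crossed belt: β = asin((r1+r2)/C) = asin(33/80) = 24.3620°
wrap1 = wrap2 = π + 2β = 228.7240°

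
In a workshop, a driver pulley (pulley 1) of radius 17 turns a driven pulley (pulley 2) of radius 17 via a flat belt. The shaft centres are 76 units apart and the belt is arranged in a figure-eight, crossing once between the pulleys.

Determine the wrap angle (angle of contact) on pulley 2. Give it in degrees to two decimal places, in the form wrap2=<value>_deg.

wrap2=233.15_deg

crossed belt: β = asin((r1+r2)/C) = asin(34/76) = 26.5750°
wrap1 = wrap2 = π + 2β = 233.1499°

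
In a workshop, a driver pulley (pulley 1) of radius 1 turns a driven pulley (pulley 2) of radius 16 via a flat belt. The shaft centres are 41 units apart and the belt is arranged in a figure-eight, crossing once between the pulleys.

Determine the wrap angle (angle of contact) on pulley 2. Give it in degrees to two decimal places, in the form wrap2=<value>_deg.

wrap2=228.99_deg

crossed belt: β = asin((r1+r2)/C) = asin(17/41) = 24.4963°
wrap1 = wrap2 = π + 2β = 228.9926°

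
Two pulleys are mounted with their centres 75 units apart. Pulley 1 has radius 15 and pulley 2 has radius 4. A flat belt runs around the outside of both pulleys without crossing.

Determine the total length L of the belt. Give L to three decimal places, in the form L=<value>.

L=211.307

open belt: β = asin((r2−r1)/C) = asin(-11/75) = -8.4338°
wrap1 = π − 2β = 196.8676°
wrap2 = π + 2β = 163.1324°
tangent length = C·cosβ = 74.1889
L = r1·wrap1 + r2·wrap2 + 2·C·cosβ = 15·3.4360 + 4·2.8472 + 2·74.1889 = 211.3065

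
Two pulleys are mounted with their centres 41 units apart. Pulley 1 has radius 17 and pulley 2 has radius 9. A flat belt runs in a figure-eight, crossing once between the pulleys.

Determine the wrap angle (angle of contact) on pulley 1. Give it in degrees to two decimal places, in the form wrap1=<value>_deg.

crossed belt: β = asin((r1+r2)/C) = asin(26/41) = 39.3567°
wrap1 = wrap2 = π + 2β = 258.7134°

wrap1=258.71_deg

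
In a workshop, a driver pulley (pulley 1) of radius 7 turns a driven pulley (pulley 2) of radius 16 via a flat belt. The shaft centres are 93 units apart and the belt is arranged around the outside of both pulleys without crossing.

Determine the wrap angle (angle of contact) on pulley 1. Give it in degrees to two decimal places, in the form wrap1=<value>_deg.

wrap1=168.89_deg

open belt: β = asin((r2−r1)/C) = asin(9/93) = 5.5534°
wrap1 = π − 2β = 168.8931°
wrap2 = π + 2β = 191.1069°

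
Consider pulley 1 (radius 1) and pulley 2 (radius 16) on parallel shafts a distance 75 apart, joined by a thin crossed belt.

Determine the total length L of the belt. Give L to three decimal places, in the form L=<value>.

L=207.277

crossed belt: β = asin((r1+r2)/C) = asin(17/75) = 13.1009°
wrap1 = wrap2 = π + 2β = 206.2018°
tangent length = C·cosβ = 73.0479
L = (r1+r2)·wrap + 2·C·cosβ = 17·3.5989 + 2·73.0479 = 207.2772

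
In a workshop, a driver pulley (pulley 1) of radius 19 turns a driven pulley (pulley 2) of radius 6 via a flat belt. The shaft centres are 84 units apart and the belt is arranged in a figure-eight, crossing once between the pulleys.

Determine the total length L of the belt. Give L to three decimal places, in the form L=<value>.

L=254.037

crossed belt: β = asin((r1+r2)/C) = asin(25/84) = 17.3147°
wrap1 = wrap2 = π + 2β = 214.6293°
tangent length = C·cosβ = 80.1935
L = (r1+r2)·wrap + 2·C·cosβ = 25·3.7460 + 2·80.1935 = 254.0367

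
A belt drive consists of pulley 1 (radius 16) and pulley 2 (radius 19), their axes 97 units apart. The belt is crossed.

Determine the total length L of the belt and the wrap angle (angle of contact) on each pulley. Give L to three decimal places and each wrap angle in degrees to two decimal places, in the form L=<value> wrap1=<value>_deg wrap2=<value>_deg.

crossed belt: β = asin((r1+r2)/C) = asin(35/97) = 21.1509°
wrap1 = wrap2 = π + 2β = 222.3017°
tangent length = C·cosβ = 90.4655
L = (r1+r2)·wrap + 2·C·cosβ = 35·3.8799 + 2·90.4655 = 316.7273

L=316.727 wrap1=222.30_deg wrap2=222.30_deg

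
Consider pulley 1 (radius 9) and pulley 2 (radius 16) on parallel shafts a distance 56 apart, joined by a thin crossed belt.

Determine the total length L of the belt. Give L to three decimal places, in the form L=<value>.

L=201.898

crossed belt: β = asin((r1+r2)/C) = asin(25/56) = 26.5148°
wrap1 = wrap2 = π + 2β = 233.0295°
tangent length = C·cosβ = 50.1099
L = (r1+r2)·wrap + 2·C·cosβ = 25·4.0671 + 2·50.1099 = 201.8981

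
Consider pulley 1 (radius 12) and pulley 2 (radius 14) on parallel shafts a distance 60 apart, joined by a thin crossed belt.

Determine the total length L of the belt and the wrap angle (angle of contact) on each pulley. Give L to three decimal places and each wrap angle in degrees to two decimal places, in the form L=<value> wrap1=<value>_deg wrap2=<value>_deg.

crossed belt: β = asin((r1+r2)/C) = asin(26/60) = 25.6793°
wrap1 = wrap2 = π + 2β = 231.3586°
tangent length = C·cosβ = 54.0740
L = (r1+r2)·wrap + 2·C·cosβ = 26·4.0380 + 2·54.0740 = 213.1352

L=213.135 wrap1=231.36_deg wrap2=231.36_deg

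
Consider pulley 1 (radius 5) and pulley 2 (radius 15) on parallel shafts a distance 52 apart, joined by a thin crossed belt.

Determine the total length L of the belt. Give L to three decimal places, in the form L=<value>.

crossed belt: β = asin((r1+r2)/C) = asin(20/52) = 22.6199°
wrap1 = wrap2 = π + 2β = 225.2397°
tangent length = C·cosβ = 48.0000
L = (r1+r2)·wrap + 2·C·cosβ = 20·3.9312 + 2·48.0000 = 174.6235

L=174.623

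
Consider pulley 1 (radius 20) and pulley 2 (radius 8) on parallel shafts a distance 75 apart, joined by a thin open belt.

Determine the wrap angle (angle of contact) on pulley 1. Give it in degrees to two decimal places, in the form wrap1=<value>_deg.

open belt: β = asin((r2−r1)/C) = asin(-12/75) = -9.2069°
wrap1 = π − 2β = 198.4138°
wrap2 = π + 2β = 161.5862°

wrap1=198.41_deg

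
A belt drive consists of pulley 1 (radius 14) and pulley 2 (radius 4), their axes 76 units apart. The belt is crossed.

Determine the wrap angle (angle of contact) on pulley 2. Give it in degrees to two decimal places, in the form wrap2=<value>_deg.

crossed belt: β = asin((r1+r2)/C) = asin(18/76) = 13.7002°
wrap1 = wrap2 = π + 2β = 207.4005°

wrap2=207.40_deg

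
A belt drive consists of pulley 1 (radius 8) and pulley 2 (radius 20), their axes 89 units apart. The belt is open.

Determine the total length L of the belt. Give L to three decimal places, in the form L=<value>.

L=267.585

open belt: β = asin((r2−r1)/C) = asin(12/89) = 7.7489°
wrap1 = π − 2β = 164.5023°
wrap2 = π + 2β = 195.4977°
tangent length = C·cosβ = 88.1873
L = r1·wrap1 + r2·wrap2 + 2·C·cosβ = 8·2.8711 + 20·3.4121 + 2·88.1873 = 267.5850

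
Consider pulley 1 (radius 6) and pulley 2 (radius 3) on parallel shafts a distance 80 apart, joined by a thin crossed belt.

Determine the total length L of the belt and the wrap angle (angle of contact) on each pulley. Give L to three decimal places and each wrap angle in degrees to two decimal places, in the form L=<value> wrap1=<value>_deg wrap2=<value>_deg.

crossed belt: β = asin((r1+r2)/C) = asin(9/80) = 6.4594°
wrap1 = wrap2 = π + 2β = 192.9189°
tangent length = C·cosβ = 79.4921
L = (r1+r2)·wrap + 2·C·cosβ = 9·3.3671 + 2·79.4921 = 189.2879

L=189.288 wrap1=192.92_deg wrap2=192.92_deg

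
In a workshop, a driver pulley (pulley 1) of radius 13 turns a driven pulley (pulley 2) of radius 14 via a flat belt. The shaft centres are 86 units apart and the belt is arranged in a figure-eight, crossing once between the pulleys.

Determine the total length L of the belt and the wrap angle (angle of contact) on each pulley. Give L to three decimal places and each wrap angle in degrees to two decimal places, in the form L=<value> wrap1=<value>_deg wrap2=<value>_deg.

L=265.372 wrap1=216.60_deg wrap2=216.60_deg

crossed belt: β = asin((r1+r2)/C) = asin(27/86) = 18.2976°
wrap1 = wrap2 = π + 2β = 216.5953°
tangent length = C·cosβ = 81.6517
L = (r1+r2)·wrap + 2·C·cosβ = 27·3.7803 + 2·81.6517 = 265.3715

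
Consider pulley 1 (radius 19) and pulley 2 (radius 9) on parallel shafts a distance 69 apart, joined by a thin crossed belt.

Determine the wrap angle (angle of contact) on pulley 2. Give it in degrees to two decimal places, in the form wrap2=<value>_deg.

wrap2=227.88_deg

crossed belt: β = asin((r1+r2)/C) = asin(28/69) = 23.9411°
wrap1 = wrap2 = π + 2β = 227.8822°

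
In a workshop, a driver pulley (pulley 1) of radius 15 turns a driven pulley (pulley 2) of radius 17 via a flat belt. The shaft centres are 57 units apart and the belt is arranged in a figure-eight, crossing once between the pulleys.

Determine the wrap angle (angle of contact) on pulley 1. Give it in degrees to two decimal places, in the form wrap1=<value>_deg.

wrap1=248.31_deg

crossed belt: β = asin((r1+r2)/C) = asin(32/57) = 34.1529°
wrap1 = wrap2 = π + 2β = 248.3058°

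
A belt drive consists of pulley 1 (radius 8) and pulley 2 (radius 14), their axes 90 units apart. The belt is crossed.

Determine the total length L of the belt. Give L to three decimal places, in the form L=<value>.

L=254.520

crossed belt: β = asin((r1+r2)/C) = asin(22/90) = 14.1490°
wrap1 = wrap2 = π + 2β = 208.2980°
tangent length = C·cosβ = 87.2697
L = (r1+r2)·wrap + 2·C·cosβ = 22·3.6355 + 2·87.2697 = 254.5201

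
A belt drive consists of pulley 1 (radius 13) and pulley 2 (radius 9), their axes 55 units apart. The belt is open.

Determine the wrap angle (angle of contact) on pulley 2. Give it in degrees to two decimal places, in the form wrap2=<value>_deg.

open belt: β = asin((r2−r1)/C) = asin(-4/55) = -4.1706°
wrap1 = π − 2β = 188.3413°
wrap2 = π + 2β = 171.6587°

wrap2=171.66_deg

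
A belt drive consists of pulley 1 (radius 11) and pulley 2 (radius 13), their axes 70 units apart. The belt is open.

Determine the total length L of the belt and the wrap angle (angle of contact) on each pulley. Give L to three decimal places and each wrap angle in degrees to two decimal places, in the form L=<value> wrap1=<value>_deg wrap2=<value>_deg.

open belt: β = asin((r2−r1)/C) = asin(2/70) = 1.6372°
wrap1 = π − 2β = 176.7255°
wrap2 = π + 2β = 183.2745°
tangent length = C·cosβ = 69.9714
L = r1·wrap1 + r2·wrap2 + 2·C·cosβ = 11·3.0844 + 13·3.1987 + 2·69.9714 = 215.4554

L=215.455 wrap1=176.73_deg wrap2=183.27_deg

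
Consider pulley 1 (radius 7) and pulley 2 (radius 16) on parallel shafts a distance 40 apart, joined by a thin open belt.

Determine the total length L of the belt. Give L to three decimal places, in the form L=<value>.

L=154.290

open belt: β = asin((r2−r1)/C) = asin(9/40) = 13.0029°
wrap1 = π − 2β = 153.9942°
wrap2 = π + 2β = 206.0058°
tangent length = C·cosβ = 38.9744
L = r1·wrap1 + r2·wrap2 + 2·C·cosβ = 7·2.6877 + 16·3.5955 + 2·38.9744 = 154.2903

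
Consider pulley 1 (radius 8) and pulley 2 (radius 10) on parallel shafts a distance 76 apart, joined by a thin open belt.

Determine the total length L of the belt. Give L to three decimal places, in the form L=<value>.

open belt: β = asin((r2−r1)/C) = asin(2/76) = 1.5080°
wrap1 = π − 2β = 176.9841°
wrap2 = π + 2β = 183.0159°
tangent length = C·cosβ = 75.9737
L = r1·wrap1 + r2·wrap2 + 2·C·cosβ = 8·3.0890 + 10·3.1942 + 2·75.9737 = 208.6013

L=208.601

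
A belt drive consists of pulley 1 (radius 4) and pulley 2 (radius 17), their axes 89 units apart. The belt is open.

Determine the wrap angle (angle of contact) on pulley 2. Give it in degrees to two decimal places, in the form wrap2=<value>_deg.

wrap2=196.80_deg

open belt: β = asin((r2−r1)/C) = asin(13/89) = 8.3991°
wrap1 = π − 2β = 163.2018°
wrap2 = π + 2β = 196.7982°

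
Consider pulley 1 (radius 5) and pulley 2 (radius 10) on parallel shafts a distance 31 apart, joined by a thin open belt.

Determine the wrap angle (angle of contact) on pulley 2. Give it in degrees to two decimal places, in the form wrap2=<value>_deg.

wrap2=198.56_deg

open belt: β = asin((r2−r1)/C) = asin(5/31) = 9.2818°
wrap1 = π − 2β = 161.4364°
wrap2 = π + 2β = 198.5636°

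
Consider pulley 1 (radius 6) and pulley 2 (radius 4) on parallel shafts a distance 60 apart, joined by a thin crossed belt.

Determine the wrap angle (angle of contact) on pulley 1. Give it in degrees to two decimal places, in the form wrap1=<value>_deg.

crossed belt: β = asin((r1+r2)/C) = asin(10/60) = 9.5941°
wrap1 = wrap2 = π + 2β = 199.1881°

wrap1=199.19_deg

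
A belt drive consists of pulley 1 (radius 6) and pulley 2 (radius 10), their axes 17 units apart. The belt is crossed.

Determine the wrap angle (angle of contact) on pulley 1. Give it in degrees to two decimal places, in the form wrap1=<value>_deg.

wrap1=320.50_deg

crossed belt: β = asin((r1+r2)/C) = asin(16/17) = 70.2501°
wrap1 = wrap2 = π + 2β = 320.5002°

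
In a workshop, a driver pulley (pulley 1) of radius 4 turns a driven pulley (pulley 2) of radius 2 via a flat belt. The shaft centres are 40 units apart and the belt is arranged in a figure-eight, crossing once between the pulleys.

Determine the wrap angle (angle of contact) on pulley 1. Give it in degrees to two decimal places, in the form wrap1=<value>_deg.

crossed belt: β = asin((r1+r2)/C) = asin(6/40) = 8.6269°
wrap1 = wrap2 = π + 2β = 197.2539°

wrap1=197.25_deg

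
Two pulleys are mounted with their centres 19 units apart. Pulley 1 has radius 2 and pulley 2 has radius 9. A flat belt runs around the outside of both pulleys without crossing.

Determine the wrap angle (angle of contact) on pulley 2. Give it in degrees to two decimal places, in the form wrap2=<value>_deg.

wrap2=223.24_deg

open belt: β = asin((r2−r1)/C) = asin(7/19) = 21.6183°
wrap1 = π − 2β = 136.7635°
wrap2 = π + 2β = 223.2365°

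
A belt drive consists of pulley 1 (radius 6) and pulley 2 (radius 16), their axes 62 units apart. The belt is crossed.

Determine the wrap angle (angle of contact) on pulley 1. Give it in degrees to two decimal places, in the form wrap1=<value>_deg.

crossed belt: β = asin((r1+r2)/C) = asin(22/62) = 20.7836°
wrap1 = wrap2 = π + 2β = 221.5671°

wrap1=221.57_deg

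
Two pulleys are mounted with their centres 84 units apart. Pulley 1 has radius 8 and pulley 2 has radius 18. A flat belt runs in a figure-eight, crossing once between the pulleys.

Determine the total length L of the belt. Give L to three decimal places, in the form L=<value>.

crossed belt: β = asin((r1+r2)/C) = asin(26/84) = 18.0305°
wrap1 = wrap2 = π + 2β = 216.0611°
tangent length = C·cosβ = 79.8749
L = (r1+r2)·wrap + 2·C·cosβ = 26·3.7710 + 2·79.8749 = 257.7952

L=257.795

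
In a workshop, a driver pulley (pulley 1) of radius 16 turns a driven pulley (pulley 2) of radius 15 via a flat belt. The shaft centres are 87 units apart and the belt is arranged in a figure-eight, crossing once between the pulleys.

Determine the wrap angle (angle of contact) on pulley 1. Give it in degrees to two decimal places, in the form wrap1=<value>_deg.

crossed belt: β = asin((r1+r2)/C) = asin(31/87) = 20.8745°
wrap1 = wrap2 = π + 2β = 221.7490°

wrap1=221.75_deg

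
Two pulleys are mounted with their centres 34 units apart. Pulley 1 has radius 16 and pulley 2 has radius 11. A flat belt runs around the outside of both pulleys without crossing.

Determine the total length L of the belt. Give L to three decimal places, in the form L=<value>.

open belt: β = asin((r2−r1)/C) = asin(-5/34) = -8.4565°
wrap1 = π − 2β = 196.9130°
wrap2 = π + 2β = 163.0870°
tangent length = C·cosβ = 33.6303
L = r1·wrap1 + r2·wrap2 + 2·C·cosβ = 16·3.4368 + 11·2.8464 + 2·33.6303 = 153.5596

L=153.560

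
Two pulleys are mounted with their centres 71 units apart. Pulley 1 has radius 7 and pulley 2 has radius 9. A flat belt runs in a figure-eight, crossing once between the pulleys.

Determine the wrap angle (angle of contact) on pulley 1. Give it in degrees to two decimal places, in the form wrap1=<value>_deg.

crossed belt: β = asin((r1+r2)/C) = asin(16/71) = 13.0236°
wrap1 = wrap2 = π + 2β = 206.0472°

wrap1=206.05_deg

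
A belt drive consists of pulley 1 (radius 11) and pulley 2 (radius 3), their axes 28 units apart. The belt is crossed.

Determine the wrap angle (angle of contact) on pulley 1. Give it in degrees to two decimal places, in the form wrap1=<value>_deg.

crossed belt: β = asin((r1+r2)/C) = asin(14/28) = 30.0000°
wrap1 = wrap2 = π + 2β = 240.0000°

wrap1=240.00_deg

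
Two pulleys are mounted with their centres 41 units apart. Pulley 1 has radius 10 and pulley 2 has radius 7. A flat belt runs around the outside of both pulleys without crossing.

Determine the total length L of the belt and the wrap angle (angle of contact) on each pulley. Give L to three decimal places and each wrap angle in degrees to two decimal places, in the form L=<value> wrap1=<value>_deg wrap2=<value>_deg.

L=135.627 wrap1=188.39_deg wrap2=171.61_deg

open belt: β = asin((r2−r1)/C) = asin(-3/41) = -4.1961°
wrap1 = π − 2β = 188.3922°
wrap2 = π + 2β = 171.6078°
tangent length = C·cosβ = 40.8901
L = r1·wrap1 + r2·wrap2 + 2·C·cosβ = 10·3.2881 + 7·2.9951 + 2·40.8901 = 135.6267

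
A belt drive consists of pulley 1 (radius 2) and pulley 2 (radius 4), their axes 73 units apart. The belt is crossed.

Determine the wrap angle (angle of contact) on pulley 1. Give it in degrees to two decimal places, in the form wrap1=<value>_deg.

wrap1=189.43_deg

crossed belt: β = asin((r1+r2)/C) = asin(6/73) = 4.7146°
wrap1 = wrap2 = π + 2β = 189.4291°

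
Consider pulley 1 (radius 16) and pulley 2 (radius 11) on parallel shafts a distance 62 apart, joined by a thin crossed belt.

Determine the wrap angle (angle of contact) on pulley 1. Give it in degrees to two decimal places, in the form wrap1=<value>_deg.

crossed belt: β = asin((r1+r2)/C) = asin(27/62) = 25.8161°
wrap1 = wrap2 = π + 2β = 231.6322°

wrap1=231.63_deg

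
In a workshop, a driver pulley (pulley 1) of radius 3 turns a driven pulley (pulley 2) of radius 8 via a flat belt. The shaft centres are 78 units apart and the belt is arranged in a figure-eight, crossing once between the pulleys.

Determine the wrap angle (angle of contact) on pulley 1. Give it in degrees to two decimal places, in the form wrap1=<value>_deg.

crossed belt: β = asin((r1+r2)/C) = asin(11/78) = 8.1072°
wrap1 = wrap2 = π + 2β = 196.2144°

wrap1=196.21_deg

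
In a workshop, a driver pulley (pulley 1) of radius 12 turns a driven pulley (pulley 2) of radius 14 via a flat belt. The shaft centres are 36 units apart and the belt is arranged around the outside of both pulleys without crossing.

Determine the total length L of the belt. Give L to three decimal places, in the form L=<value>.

L=153.793

open belt: β = asin((r2−r1)/C) = asin(2/36) = 3.1847°
wrap1 = π − 2β = 173.6305°
wrap2 = π + 2β = 186.3695°
tangent length = C·cosβ = 35.9444
L = r1·wrap1 + r2·wrap2 + 2·C·cosβ = 12·3.0304 + 14·3.2528 + 2·35.9444 = 153.7925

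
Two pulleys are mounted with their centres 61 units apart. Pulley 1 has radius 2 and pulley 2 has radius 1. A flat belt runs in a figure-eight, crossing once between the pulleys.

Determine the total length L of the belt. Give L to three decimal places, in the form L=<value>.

crossed belt: β = asin((r1+r2)/C) = asin(3/61) = 2.8190°
wrap1 = wrap2 = π + 2β = 185.6379°
tangent length = C·cosβ = 60.9262
L = (r1+r2)·wrap + 2·C·cosβ = 3·3.2400 + 2·60.9262 = 131.5723

L=131.572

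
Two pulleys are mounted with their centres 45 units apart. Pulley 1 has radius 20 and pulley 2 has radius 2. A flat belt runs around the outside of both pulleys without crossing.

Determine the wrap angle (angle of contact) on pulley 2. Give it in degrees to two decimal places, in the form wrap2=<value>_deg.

wrap2=132.84_deg

open belt: β = asin((r2−r1)/C) = asin(-18/45) = -23.5782°
wrap1 = π − 2β = 227.1564°
wrap2 = π + 2β = 132.8436°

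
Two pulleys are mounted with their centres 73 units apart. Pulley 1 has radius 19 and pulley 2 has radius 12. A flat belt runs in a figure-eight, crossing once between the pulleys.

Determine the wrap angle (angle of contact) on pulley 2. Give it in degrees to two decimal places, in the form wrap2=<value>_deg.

wrap2=230.26_deg

crossed belt: β = asin((r1+r2)/C) = asin(31/73) = 25.1290°
wrap1 = wrap2 = π + 2β = 230.2580°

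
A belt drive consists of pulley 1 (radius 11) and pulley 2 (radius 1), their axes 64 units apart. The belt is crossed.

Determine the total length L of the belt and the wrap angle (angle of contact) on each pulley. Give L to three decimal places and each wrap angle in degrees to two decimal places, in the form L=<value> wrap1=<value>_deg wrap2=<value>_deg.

crossed belt: β = asin((r1+r2)/C) = asin(12/64) = 10.8069°
wrap1 = wrap2 = π + 2β = 201.6138°
tangent length = C·cosβ = 62.8649
L = (r1+r2)·wrap + 2·C·cosβ = 12·3.5188 + 2·62.8649 = 167.9558

L=167.956 wrap1=201.61_deg wrap2=201.61_deg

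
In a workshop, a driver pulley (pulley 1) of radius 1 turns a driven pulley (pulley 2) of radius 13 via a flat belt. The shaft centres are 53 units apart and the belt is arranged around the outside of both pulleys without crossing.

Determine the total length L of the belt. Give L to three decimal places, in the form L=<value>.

L=152.711

open belt: β = asin((r2−r1)/C) = asin(12/53) = 13.0861°
wrap1 = π − 2β = 153.8278°
wrap2 = π + 2β = 206.1722°
tangent length = C·cosβ = 51.6236
L = r1·wrap1 + r2·wrap2 + 2·C·cosβ = 1·2.6848 + 13·3.5984 + 2·51.6236 = 152.7111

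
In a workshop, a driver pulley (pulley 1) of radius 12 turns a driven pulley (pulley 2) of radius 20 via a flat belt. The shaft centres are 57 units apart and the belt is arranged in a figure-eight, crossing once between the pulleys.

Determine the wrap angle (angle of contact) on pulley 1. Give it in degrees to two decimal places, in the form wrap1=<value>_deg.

wrap1=248.31_deg

crossed belt: β = asin((r1+r2)/C) = asin(32/57) = 34.1529°
wrap1 = wrap2 = π + 2β = 248.3058°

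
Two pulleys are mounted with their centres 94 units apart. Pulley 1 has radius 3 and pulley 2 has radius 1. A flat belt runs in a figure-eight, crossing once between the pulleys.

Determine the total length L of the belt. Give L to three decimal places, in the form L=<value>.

L=200.737

crossed belt: β = asin((r1+r2)/C) = asin(4/94) = 2.4389°
wrap1 = wrap2 = π + 2β = 184.8777°
tangent length = C·cosβ = 93.9149
L = (r1+r2)·wrap + 2·C·cosβ = 4·3.2267 + 2·93.9149 = 200.7366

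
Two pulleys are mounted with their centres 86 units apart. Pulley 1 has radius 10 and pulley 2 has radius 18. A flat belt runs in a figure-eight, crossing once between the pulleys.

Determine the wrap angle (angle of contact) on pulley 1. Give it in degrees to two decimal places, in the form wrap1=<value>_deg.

wrap1=218.00_deg

crossed belt: β = asin((r1+r2)/C) = asin(28/86) = 19.0008°
wrap1 = wrap2 = π + 2β = 218.0016°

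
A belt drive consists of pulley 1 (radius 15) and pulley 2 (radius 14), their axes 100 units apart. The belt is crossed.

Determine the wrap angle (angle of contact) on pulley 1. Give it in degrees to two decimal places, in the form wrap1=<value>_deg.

crossed belt: β = asin((r1+r2)/C) = asin(29/100) = 16.8580°
wrap1 = wrap2 = π + 2β = 213.7159°

wrap1=213.72_deg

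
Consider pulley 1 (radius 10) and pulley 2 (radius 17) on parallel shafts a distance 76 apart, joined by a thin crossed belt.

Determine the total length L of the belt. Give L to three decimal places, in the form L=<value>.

crossed belt: β = asin((r1+r2)/C) = asin(27/76) = 20.8096°
wrap1 = wrap2 = π + 2β = 221.6191°
tangent length = C·cosβ = 71.0422
L = (r1+r2)·wrap + 2·C·cosβ = 27·3.8680 + 2·71.0422 = 246.5200

L=246.520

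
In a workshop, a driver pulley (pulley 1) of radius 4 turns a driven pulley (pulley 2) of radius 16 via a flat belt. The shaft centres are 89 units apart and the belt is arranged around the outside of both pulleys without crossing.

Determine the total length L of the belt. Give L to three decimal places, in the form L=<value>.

open belt: β = asin((r2−r1)/C) = asin(12/89) = 7.7489°
wrap1 = π − 2β = 164.5023°
wrap2 = π + 2β = 195.4977°
tangent length = C·cosβ = 88.1873
L = r1·wrap1 + r2·wrap2 + 2·C·cosβ = 4·2.8711 + 16·3.4121 + 2·88.1873 = 242.4523

L=242.452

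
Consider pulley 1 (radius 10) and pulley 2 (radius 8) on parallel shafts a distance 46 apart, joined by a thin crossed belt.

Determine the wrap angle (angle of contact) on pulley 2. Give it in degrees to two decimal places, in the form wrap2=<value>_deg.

wrap2=226.07_deg

crossed belt: β = asin((r1+r2)/C) = asin(18/46) = 23.0357°
wrap1 = wrap2 = π + 2β = 226.0714°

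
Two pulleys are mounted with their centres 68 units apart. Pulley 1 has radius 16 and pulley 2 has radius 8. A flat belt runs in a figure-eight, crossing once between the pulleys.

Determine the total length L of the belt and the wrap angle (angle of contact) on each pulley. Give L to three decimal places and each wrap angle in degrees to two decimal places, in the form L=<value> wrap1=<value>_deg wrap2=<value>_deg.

L=219.960 wrap1=221.33_deg wrap2=221.33_deg

crossed belt: β = asin((r1+r2)/C) = asin(24/68) = 20.6673°
wrap1 = wrap2 = π + 2β = 221.3346°
tangent length = C·cosβ = 63.6239
L = (r1+r2)·wrap + 2·C·cosβ = 24·3.8630 + 2·63.6239 = 219.9602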